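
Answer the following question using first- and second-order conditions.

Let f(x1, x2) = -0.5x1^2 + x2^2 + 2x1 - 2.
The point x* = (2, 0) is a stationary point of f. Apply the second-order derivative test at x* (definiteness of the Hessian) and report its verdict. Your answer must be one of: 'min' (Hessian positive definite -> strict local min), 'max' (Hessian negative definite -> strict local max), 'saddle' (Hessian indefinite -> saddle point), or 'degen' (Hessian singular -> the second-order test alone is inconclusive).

Compute the Hessian H = grad^2 f:
  H = [[-1, 0], [0, 2]]
Verify stationarity: grad f(x*) = H x* + g = (0, 0).
Eigenvalues of H: -1, 2.
Eigenvalues have mixed signs, so H is indefinite -> x* is a saddle point.

saddle


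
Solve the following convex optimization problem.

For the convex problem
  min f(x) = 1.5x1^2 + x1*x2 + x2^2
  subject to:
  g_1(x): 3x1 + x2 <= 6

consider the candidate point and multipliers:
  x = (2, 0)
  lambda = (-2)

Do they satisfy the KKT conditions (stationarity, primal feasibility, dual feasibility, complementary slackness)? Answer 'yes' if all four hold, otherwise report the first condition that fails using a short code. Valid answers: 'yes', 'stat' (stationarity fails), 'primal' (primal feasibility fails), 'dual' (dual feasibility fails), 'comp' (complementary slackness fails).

Gradient of f: grad f(x) = Q x + c = (6, 2)
Constraint values g_i(x) = a_i^T x - b_i:
  g_1((2, 0)) = 0
Stationarity residual: grad f(x) + sum_i lambda_i a_i = (0, 0)
  -> stationarity OK
Primal feasibility (all g_i <= 0): OK
Dual feasibility (all lambda_i >= 0): FAILS
Complementary slackness (lambda_i * g_i(x) = 0 for all i): OK

Verdict: the first failing condition is dual_feasibility -> dual.

dual


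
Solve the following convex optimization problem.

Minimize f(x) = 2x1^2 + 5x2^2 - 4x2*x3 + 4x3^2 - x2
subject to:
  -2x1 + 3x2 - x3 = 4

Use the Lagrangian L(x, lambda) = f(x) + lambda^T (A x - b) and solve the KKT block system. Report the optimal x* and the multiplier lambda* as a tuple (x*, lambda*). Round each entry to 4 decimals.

Form the Lagrangian:
  L(x, lambda) = (1/2) x^T Q x + c^T x + lambda^T (A x - b)
Stationarity (grad_x L = 0): Q x + c + A^T lambda = 0.
Primal feasibility: A x = b.

This gives the KKT block system:
  [ Q   A^T ] [ x     ]   [-c ]
  [ A    0  ] [ lambda ] = [ b ]

Solving the linear system:
  x*      = (-0.9672, 0.7295, 0.123)
  lambda* = (-1.9344)
  f(x*)   = 3.5041

x* = (-0.9672, 0.7295, 0.123), lambda* = (-1.9344)


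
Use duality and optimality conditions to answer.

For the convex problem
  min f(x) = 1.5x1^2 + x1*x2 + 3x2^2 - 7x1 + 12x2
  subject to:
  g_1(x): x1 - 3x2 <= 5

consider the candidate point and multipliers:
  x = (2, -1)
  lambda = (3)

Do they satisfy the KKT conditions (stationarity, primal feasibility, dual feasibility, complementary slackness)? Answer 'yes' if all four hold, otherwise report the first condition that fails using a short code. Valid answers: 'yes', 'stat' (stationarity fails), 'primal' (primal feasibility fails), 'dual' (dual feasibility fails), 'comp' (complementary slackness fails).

Gradient of f: grad f(x) = Q x + c = (-2, 8)
Constraint values g_i(x) = a_i^T x - b_i:
  g_1((2, -1)) = 0
Stationarity residual: grad f(x) + sum_i lambda_i a_i = (1, -1)
  -> stationarity FAILS
Primal feasibility (all g_i <= 0): OK
Dual feasibility (all lambda_i >= 0): OK
Complementary slackness (lambda_i * g_i(x) = 0 for all i): OK

Verdict: the first failing condition is stationarity -> stat.

stat


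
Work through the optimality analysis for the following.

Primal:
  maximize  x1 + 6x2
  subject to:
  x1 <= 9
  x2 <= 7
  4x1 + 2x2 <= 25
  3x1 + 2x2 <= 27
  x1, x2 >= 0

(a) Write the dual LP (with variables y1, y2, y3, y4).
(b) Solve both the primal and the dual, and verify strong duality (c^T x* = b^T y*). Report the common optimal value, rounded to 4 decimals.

The standard primal-dual pair for 'max c^T x s.t. A x <= b, x >= 0' is:
  Dual:  min b^T y  s.t.  A^T y >= c,  y >= 0.

So the dual LP is:
  minimize  9y1 + 7y2 + 25y3 + 27y4
  subject to:
    y1 + 4y3 + 3y4 >= 1
    y2 + 2y3 + 2y4 >= 6
    y1, y2, y3, y4 >= 0

Solving the primal: x* = (2.75, 7).
  primal value c^T x* = 44.75.
Solving the dual: y* = (0, 5.5, 0.25, 0).
  dual value b^T y* = 44.75.
Strong duality: c^T x* = b^T y*. Confirmed.

44.75


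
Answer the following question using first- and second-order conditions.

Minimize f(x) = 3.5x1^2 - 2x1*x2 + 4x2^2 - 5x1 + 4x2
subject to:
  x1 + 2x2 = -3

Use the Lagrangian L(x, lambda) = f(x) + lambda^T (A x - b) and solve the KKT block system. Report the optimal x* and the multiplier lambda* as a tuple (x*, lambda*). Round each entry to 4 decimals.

Form the Lagrangian:
  L(x, lambda) = (1/2) x^T Q x + c^T x + lambda^T (A x - b)
Stationarity (grad_x L = 0): Q x + c + A^T lambda = 0.
Primal feasibility: A x = b.

This gives the KKT block system:
  [ Q   A^T ] [ x     ]   [-c ]
  [ A    0  ] [ lambda ] = [ b ]

Solving the linear system:
  x*      = (-0.1818, -1.4091)
  lambda* = (3.4545)
  f(x*)   = 2.8182

x* = (-0.1818, -1.4091), lambda* = (3.4545)


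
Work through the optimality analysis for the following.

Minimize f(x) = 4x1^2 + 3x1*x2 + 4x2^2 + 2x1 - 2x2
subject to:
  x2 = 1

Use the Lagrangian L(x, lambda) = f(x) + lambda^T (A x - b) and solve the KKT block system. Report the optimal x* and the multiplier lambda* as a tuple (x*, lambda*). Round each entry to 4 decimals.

Form the Lagrangian:
  L(x, lambda) = (1/2) x^T Q x + c^T x + lambda^T (A x - b)
Stationarity (grad_x L = 0): Q x + c + A^T lambda = 0.
Primal feasibility: A x = b.

This gives the KKT block system:
  [ Q   A^T ] [ x     ]   [-c ]
  [ A    0  ] [ lambda ] = [ b ]

Solving the linear system:
  x*      = (-0.625, 1)
  lambda* = (-4.125)
  f(x*)   = 0.4375

x* = (-0.625, 1), lambda* = (-4.125)


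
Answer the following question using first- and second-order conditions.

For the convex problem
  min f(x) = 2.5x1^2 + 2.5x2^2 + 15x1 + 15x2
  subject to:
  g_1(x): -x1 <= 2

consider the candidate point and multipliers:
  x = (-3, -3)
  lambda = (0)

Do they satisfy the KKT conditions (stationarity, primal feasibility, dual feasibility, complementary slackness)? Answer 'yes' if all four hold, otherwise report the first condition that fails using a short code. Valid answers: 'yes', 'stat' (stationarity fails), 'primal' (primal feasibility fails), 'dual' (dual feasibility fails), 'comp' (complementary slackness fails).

Gradient of f: grad f(x) = Q x + c = (0, 0)
Constraint values g_i(x) = a_i^T x - b_i:
  g_1((-3, -3)) = 1
Stationarity residual: grad f(x) + sum_i lambda_i a_i = (0, 0)
  -> stationarity OK
Primal feasibility (all g_i <= 0): FAILS
Dual feasibility (all lambda_i >= 0): OK
Complementary slackness (lambda_i * g_i(x) = 0 for all i): OK

Verdict: the first failing condition is primal_feasibility -> primal.

primal


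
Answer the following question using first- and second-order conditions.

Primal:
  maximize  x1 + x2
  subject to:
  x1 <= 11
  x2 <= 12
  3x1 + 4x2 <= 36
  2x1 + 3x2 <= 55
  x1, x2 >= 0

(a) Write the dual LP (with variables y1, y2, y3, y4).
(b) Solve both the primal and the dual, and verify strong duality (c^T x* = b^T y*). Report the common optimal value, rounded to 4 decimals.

The standard primal-dual pair for 'max c^T x s.t. A x <= b, x >= 0' is:
  Dual:  min b^T y  s.t.  A^T y >= c,  y >= 0.

So the dual LP is:
  minimize  11y1 + 12y2 + 36y3 + 55y4
  subject to:
    y1 + 3y3 + 2y4 >= 1
    y2 + 4y3 + 3y4 >= 1
    y1, y2, y3, y4 >= 0

Solving the primal: x* = (11, 0.75).
  primal value c^T x* = 11.75.
Solving the dual: y* = (0.25, 0, 0.25, 0).
  dual value b^T y* = 11.75.
Strong duality: c^T x* = b^T y*. Confirmed.

11.75


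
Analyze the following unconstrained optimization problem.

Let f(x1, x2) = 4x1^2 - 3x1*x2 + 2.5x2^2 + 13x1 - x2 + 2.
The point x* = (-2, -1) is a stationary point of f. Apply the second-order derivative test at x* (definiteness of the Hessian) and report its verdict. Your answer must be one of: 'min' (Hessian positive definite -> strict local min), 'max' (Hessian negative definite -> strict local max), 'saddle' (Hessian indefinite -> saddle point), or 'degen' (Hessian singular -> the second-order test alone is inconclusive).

Compute the Hessian H = grad^2 f:
  H = [[8, -3], [-3, 5]]
Verify stationarity: grad f(x*) = H x* + g = (0, 0).
Eigenvalues of H: 3.1459, 9.8541.
Both eigenvalues > 0, so H is positive definite -> x* is a strict local min.

min


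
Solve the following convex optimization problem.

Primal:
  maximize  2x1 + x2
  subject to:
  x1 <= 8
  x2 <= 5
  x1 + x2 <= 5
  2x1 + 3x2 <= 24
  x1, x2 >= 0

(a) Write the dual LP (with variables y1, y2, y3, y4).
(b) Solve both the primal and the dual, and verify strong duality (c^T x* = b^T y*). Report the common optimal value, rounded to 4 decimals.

The standard primal-dual pair for 'max c^T x s.t. A x <= b, x >= 0' is:
  Dual:  min b^T y  s.t.  A^T y >= c,  y >= 0.

So the dual LP is:
  minimize  8y1 + 5y2 + 5y3 + 24y4
  subject to:
    y1 + y3 + 2y4 >= 2
    y2 + y3 + 3y4 >= 1
    y1, y2, y3, y4 >= 0

Solving the primal: x* = (5, 0).
  primal value c^T x* = 10.
Solving the dual: y* = (0, 0, 2, 0).
  dual value b^T y* = 10.
Strong duality: c^T x* = b^T y*. Confirmed.

10


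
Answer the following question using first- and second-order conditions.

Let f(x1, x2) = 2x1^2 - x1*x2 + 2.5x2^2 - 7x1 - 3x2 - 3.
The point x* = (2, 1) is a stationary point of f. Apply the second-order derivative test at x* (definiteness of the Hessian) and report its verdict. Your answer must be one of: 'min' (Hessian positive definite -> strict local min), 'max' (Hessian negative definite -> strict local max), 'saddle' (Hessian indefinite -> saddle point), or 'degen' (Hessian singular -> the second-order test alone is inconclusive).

Compute the Hessian H = grad^2 f:
  H = [[4, -1], [-1, 5]]
Verify stationarity: grad f(x*) = H x* + g = (0, 0).
Eigenvalues of H: 3.382, 5.618.
Both eigenvalues > 0, so H is positive definite -> x* is a strict local min.

min


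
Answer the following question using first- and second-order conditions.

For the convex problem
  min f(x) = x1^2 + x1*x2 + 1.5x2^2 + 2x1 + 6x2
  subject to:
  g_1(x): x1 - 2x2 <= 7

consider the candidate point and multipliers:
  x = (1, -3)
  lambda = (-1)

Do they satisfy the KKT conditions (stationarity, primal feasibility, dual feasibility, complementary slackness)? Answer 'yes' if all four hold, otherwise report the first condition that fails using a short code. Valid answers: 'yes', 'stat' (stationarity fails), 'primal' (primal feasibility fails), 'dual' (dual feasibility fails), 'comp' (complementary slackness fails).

Gradient of f: grad f(x) = Q x + c = (1, -2)
Constraint values g_i(x) = a_i^T x - b_i:
  g_1((1, -3)) = 0
Stationarity residual: grad f(x) + sum_i lambda_i a_i = (0, 0)
  -> stationarity OK
Primal feasibility (all g_i <= 0): OK
Dual feasibility (all lambda_i >= 0): FAILS
Complementary slackness (lambda_i * g_i(x) = 0 for all i): OK

Verdict: the first failing condition is dual_feasibility -> dual.

dual


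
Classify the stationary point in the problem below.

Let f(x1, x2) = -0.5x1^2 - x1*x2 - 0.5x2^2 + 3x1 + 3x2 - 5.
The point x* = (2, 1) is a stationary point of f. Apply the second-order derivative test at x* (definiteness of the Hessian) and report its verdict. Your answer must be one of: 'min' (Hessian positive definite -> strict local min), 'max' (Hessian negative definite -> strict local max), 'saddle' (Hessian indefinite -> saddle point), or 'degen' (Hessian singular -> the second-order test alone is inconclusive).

Compute the Hessian H = grad^2 f:
  H = [[-1, -1], [-1, -1]]
Verify stationarity: grad f(x*) = H x* + g = (0, 0).
Eigenvalues of H: -2, 0.
H has a zero eigenvalue (singular; negative semidefinite but not definite), so H is neither positive definite, negative definite, nor indefinite. The second-order test alone is inconclusive -> degen.
(Indeed, f is constant along the null direction of H through x*, so x* is not a strict local extremum.)

degen


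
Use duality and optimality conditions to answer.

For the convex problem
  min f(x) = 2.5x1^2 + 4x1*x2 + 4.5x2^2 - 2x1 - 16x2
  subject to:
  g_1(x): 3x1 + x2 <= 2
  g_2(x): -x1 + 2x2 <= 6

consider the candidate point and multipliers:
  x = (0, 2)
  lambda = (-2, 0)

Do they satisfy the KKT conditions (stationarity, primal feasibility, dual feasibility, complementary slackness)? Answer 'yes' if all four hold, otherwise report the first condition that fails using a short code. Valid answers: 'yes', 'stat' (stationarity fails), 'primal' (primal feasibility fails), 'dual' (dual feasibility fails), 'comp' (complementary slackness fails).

Gradient of f: grad f(x) = Q x + c = (6, 2)
Constraint values g_i(x) = a_i^T x - b_i:
  g_1((0, 2)) = 0
  g_2((0, 2)) = -2
Stationarity residual: grad f(x) + sum_i lambda_i a_i = (0, 0)
  -> stationarity OK
Primal feasibility (all g_i <= 0): OK
Dual feasibility (all lambda_i >= 0): FAILS
Complementary slackness (lambda_i * g_i(x) = 0 for all i): OK

Verdict: the first failing condition is dual_feasibility -> dual.

dual


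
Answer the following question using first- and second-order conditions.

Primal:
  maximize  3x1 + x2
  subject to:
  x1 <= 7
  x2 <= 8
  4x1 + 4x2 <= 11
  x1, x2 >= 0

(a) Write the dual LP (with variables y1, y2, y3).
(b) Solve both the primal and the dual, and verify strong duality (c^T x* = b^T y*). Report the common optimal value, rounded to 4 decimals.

The standard primal-dual pair for 'max c^T x s.t. A x <= b, x >= 0' is:
  Dual:  min b^T y  s.t.  A^T y >= c,  y >= 0.

So the dual LP is:
  minimize  7y1 + 8y2 + 11y3
  subject to:
    y1 + 4y3 >= 3
    y2 + 4y3 >= 1
    y1, y2, y3 >= 0

Solving the primal: x* = (2.75, 0).
  primal value c^T x* = 8.25.
Solving the dual: y* = (0, 0, 0.75).
  dual value b^T y* = 8.25.
Strong duality: c^T x* = b^T y*. Confirmed.

8.25


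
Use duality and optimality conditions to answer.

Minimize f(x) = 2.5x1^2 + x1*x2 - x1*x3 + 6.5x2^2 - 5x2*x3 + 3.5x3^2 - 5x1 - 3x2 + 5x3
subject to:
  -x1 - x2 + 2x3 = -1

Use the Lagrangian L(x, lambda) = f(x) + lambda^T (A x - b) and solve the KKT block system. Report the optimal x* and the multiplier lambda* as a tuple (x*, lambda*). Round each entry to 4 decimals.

Form the Lagrangian:
  L(x, lambda) = (1/2) x^T Q x + c^T x + lambda^T (A x - b)
Stationarity (grad_x L = 0): Q x + c + A^T lambda = 0.
Primal feasibility: A x = b.

This gives the KKT block system:
  [ Q   A^T ] [ x     ]   [-c ]
  [ A    0  ] [ lambda ] = [ b ]

Solving the linear system:
  x*      = (0.6518, -0.0089, -0.1786)
  lambda* = (-1.5714)
  f(x*)   = -2.8482

x* = (0.6518, -0.0089, -0.1786), lambda* = (-1.5714)


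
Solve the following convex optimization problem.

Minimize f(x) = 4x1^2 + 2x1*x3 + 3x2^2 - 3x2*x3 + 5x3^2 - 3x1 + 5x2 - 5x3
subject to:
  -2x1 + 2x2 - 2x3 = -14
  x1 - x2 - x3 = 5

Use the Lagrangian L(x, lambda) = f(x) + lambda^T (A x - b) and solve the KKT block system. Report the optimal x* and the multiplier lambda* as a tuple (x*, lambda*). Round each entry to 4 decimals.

Form the Lagrangian:
  L(x, lambda) = (1/2) x^T Q x + c^T x + lambda^T (A x - b)
Stationarity (grad_x L = 0): Q x + c + A^T lambda = 0.
Primal feasibility: A x = b.

This gives the KKT block system:
  [ Q   A^T ] [ x     ]   [-c ]
  [ A    0  ] [ lambda ] = [ b ]

Solving the linear system:
  x*      = (2.5, -3.5, 1)
  lambda* = (9.875, 0.75)
  f(x*)   = 52.25

x* = (2.5, -3.5, 1), lambda* = (9.875, 0.75)


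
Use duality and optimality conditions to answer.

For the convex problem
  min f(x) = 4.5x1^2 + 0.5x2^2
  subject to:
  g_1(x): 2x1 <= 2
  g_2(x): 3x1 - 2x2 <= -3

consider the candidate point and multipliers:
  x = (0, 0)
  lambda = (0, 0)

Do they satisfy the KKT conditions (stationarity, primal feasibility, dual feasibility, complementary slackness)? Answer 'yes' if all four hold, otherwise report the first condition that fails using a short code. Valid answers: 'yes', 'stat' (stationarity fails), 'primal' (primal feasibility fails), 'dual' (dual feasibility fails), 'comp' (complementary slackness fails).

Gradient of f: grad f(x) = Q x + c = (0, 0)
Constraint values g_i(x) = a_i^T x - b_i:
  g_1((0, 0)) = -2
  g_2((0, 0)) = 3
Stationarity residual: grad f(x) + sum_i lambda_i a_i = (0, 0)
  -> stationarity OK
Primal feasibility (all g_i <= 0): FAILS
Dual feasibility (all lambda_i >= 0): OK
Complementary slackness (lambda_i * g_i(x) = 0 for all i): OK

Verdict: the first failing condition is primal_feasibility -> primal.

primal


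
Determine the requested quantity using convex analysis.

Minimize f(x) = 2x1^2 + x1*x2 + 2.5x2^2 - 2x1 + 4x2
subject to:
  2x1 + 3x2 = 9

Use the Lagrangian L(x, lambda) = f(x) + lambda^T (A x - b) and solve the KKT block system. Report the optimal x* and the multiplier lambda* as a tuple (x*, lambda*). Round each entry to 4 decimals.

Form the Lagrangian:
  L(x, lambda) = (1/2) x^T Q x + c^T x + lambda^T (A x - b)
Stationarity (grad_x L = 0): Q x + c + A^T lambda = 0.
Primal feasibility: A x = b.

This gives the KKT block system:
  [ Q   A^T ] [ x     ]   [-c ]
  [ A    0  ] [ lambda ] = [ b ]

Solving the linear system:
  x*      = (2.3864, 1.4091)
  lambda* = (-4.4773)
  f(x*)   = 20.5795

x* = (2.3864, 1.4091), lambda* = (-4.4773)


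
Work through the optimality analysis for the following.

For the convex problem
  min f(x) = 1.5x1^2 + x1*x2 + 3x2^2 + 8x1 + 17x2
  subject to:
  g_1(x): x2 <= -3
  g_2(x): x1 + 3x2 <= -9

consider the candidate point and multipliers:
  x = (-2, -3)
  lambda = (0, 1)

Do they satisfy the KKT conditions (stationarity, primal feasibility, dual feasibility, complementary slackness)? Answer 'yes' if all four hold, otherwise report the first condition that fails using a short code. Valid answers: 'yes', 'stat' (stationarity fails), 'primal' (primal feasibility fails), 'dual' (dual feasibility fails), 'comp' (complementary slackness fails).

Gradient of f: grad f(x) = Q x + c = (-1, -3)
Constraint values g_i(x) = a_i^T x - b_i:
  g_1((-2, -3)) = 0
  g_2((-2, -3)) = -2
Stationarity residual: grad f(x) + sum_i lambda_i a_i = (0, 0)
  -> stationarity OK
Primal feasibility (all g_i <= 0): OK
Dual feasibility (all lambda_i >= 0): OK
Complementary slackness (lambda_i * g_i(x) = 0 for all i): FAILS

Verdict: the first failing condition is complementary_slackness -> comp.

comp


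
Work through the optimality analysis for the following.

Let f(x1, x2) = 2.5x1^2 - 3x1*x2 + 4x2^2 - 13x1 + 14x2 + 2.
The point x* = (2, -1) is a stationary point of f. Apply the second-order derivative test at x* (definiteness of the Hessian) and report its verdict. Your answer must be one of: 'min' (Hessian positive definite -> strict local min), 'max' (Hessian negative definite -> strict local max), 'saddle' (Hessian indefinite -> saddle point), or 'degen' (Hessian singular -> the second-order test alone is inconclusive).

Compute the Hessian H = grad^2 f:
  H = [[5, -3], [-3, 8]]
Verify stationarity: grad f(x*) = H x* + g = (0, 0).
Eigenvalues of H: 3.1459, 9.8541.
Both eigenvalues > 0, so H is positive definite -> x* is a strict local min.

min


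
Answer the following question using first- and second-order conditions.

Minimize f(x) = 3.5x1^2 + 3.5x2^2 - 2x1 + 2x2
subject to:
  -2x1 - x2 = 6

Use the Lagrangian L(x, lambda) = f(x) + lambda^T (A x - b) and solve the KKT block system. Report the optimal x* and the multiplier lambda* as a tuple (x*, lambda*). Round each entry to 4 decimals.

Form the Lagrangian:
  L(x, lambda) = (1/2) x^T Q x + c^T x + lambda^T (A x - b)
Stationarity (grad_x L = 0): Q x + c + A^T lambda = 0.
Primal feasibility: A x = b.

This gives the KKT block system:
  [ Q   A^T ] [ x     ]   [-c ]
  [ A    0  ] [ lambda ] = [ b ]

Solving the linear system:
  x*      = (-2.2286, -1.5429)
  lambda* = (-8.8)
  f(x*)   = 27.0857

x* = (-2.2286, -1.5429), lambda* = (-8.8)


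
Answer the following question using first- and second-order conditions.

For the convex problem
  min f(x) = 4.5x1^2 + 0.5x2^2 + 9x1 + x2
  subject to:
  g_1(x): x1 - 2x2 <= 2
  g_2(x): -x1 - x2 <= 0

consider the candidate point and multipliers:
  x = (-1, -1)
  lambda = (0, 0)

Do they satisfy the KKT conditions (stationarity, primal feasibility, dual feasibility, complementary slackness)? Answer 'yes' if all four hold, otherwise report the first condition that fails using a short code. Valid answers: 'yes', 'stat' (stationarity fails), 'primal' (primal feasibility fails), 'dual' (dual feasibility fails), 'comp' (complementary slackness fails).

Gradient of f: grad f(x) = Q x + c = (0, 0)
Constraint values g_i(x) = a_i^T x - b_i:
  g_1((-1, -1)) = -1
  g_2((-1, -1)) = 2
Stationarity residual: grad f(x) + sum_i lambda_i a_i = (0, 0)
  -> stationarity OK
Primal feasibility (all g_i <= 0): FAILS
Dual feasibility (all lambda_i >= 0): OK
Complementary slackness (lambda_i * g_i(x) = 0 for all i): OK

Verdict: the first failing condition is primal_feasibility -> primal.

primal


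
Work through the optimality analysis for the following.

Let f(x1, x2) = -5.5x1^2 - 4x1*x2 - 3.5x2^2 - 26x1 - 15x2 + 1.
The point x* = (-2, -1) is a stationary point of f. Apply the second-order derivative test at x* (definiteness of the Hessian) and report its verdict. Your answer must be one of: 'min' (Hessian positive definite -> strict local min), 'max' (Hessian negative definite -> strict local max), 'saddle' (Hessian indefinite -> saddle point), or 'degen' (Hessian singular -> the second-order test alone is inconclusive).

Compute the Hessian H = grad^2 f:
  H = [[-11, -4], [-4, -7]]
Verify stationarity: grad f(x*) = H x* + g = (0, 0).
Eigenvalues of H: -13.4721, -4.5279.
Both eigenvalues < 0, so H is negative definite -> x* is a strict local max.

max


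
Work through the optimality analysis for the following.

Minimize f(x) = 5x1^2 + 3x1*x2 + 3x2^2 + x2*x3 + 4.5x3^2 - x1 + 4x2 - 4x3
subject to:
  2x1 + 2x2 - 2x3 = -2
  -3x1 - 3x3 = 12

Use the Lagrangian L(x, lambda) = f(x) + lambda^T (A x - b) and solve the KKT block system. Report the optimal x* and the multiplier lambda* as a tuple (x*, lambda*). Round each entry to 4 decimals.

Form the Lagrangian:
  L(x, lambda) = (1/2) x^T Q x + c^T x + lambda^T (A x - b)
Stationarity (grad_x L = 0): Q x + c + A^T lambda = 0.
Primal feasibility: A x = b.

This gives the KKT block system:
  [ Q   A^T ] [ x     ]   [-c ]
  [ A    0  ] [ lambda ] = [ b ]

Solving the linear system:
  x*      = (-2.5429, 0.0857, -1.4571)
  lambda* = (2.2857, -7.2)
  f(x*)   = 49.8429

x* = (-2.5429, 0.0857, -1.4571), lambda* = (2.2857, -7.2)


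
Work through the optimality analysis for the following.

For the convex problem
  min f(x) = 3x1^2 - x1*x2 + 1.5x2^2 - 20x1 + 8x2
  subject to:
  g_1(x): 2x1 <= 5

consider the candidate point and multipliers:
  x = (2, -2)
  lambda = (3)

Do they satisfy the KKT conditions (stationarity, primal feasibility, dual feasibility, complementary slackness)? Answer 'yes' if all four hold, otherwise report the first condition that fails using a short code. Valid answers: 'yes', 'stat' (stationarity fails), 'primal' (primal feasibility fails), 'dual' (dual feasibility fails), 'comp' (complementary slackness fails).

Gradient of f: grad f(x) = Q x + c = (-6, 0)
Constraint values g_i(x) = a_i^T x - b_i:
  g_1((2, -2)) = -1
Stationarity residual: grad f(x) + sum_i lambda_i a_i = (0, 0)
  -> stationarity OK
Primal feasibility (all g_i <= 0): OK
Dual feasibility (all lambda_i >= 0): OK
Complementary slackness (lambda_i * g_i(x) = 0 for all i): FAILS

Verdict: the first failing condition is complementary_slackness -> comp.

comp


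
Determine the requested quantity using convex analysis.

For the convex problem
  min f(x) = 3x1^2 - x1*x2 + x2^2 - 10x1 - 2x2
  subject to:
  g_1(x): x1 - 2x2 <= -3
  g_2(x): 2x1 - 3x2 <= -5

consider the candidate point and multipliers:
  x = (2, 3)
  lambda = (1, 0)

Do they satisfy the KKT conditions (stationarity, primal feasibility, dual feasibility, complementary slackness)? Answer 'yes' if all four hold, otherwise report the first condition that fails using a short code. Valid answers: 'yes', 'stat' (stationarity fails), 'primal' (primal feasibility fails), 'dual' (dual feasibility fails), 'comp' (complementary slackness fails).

Gradient of f: grad f(x) = Q x + c = (-1, 2)
Constraint values g_i(x) = a_i^T x - b_i:
  g_1((2, 3)) = -1
  g_2((2, 3)) = 0
Stationarity residual: grad f(x) + sum_i lambda_i a_i = (0, 0)
  -> stationarity OK
Primal feasibility (all g_i <= 0): OK
Dual feasibility (all lambda_i >= 0): OK
Complementary slackness (lambda_i * g_i(x) = 0 for all i): FAILS

Verdict: the first failing condition is complementary_slackness -> comp.

comp


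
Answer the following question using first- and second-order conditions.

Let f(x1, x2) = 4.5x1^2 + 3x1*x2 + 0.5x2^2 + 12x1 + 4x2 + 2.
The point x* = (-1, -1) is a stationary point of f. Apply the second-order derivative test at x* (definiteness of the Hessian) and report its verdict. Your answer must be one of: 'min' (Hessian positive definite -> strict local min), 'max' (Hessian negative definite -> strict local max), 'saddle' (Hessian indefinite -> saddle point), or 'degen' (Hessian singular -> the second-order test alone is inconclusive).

Compute the Hessian H = grad^2 f:
  H = [[9, 3], [3, 1]]
Verify stationarity: grad f(x*) = H x* + g = (0, 0).
Eigenvalues of H: 0, 10.
H has a zero eigenvalue (singular; positive semidefinite but not definite), so H is neither positive definite, negative definite, nor indefinite. The second-order test alone is inconclusive -> degen.
(Indeed, f is constant along the null direction of H through x*, so x* is not a strict local extremum.)

degen


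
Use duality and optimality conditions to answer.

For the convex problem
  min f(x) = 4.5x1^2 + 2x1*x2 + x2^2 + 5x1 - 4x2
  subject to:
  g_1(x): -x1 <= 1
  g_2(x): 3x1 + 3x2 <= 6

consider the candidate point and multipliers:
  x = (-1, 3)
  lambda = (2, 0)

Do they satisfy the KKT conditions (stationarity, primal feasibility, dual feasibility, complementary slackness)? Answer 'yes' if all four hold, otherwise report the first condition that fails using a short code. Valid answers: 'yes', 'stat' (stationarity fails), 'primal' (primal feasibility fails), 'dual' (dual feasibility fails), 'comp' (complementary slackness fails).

Gradient of f: grad f(x) = Q x + c = (2, 0)
Constraint values g_i(x) = a_i^T x - b_i:
  g_1((-1, 3)) = 0
  g_2((-1, 3)) = 0
Stationarity residual: grad f(x) + sum_i lambda_i a_i = (0, 0)
  -> stationarity OK
Primal feasibility (all g_i <= 0): OK
Dual feasibility (all lambda_i >= 0): OK
Complementary slackness (lambda_i * g_i(x) = 0 for all i): OK

Verdict: yes, KKT holds.

yes


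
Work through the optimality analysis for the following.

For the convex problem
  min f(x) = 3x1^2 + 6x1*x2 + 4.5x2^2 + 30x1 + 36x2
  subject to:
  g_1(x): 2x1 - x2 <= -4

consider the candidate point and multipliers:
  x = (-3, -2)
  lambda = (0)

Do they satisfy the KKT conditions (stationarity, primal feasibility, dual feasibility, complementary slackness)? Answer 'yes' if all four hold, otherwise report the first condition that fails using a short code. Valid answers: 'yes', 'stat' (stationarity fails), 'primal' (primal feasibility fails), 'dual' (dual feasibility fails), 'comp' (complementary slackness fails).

Gradient of f: grad f(x) = Q x + c = (0, 0)
Constraint values g_i(x) = a_i^T x - b_i:
  g_1((-3, -2)) = 0
Stationarity residual: grad f(x) + sum_i lambda_i a_i = (0, 0)
  -> stationarity OK
Primal feasibility (all g_i <= 0): OK
Dual feasibility (all lambda_i >= 0): OK
Complementary slackness (lambda_i * g_i(x) = 0 for all i): OK

Verdict: yes, KKT holds.

yes


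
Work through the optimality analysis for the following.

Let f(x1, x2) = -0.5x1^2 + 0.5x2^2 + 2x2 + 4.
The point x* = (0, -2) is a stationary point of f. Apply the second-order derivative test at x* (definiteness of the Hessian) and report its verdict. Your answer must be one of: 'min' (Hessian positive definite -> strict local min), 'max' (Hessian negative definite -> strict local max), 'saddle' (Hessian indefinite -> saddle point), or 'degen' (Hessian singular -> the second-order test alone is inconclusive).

Compute the Hessian H = grad^2 f:
  H = [[-1, 0], [0, 1]]
Verify stationarity: grad f(x*) = H x* + g = (0, 0).
Eigenvalues of H: -1, 1.
Eigenvalues have mixed signs, so H is indefinite -> x* is a saddle point.

saddle


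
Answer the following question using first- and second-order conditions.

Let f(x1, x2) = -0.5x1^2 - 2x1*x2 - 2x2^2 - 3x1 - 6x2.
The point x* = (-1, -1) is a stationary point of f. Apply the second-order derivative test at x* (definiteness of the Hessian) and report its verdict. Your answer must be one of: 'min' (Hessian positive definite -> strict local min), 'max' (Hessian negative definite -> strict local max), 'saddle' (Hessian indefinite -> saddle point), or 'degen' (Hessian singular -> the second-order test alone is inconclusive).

Compute the Hessian H = grad^2 f:
  H = [[-1, -2], [-2, -4]]
Verify stationarity: grad f(x*) = H x* + g = (0, 0).
Eigenvalues of H: -5, 0.
H has a zero eigenvalue (singular; negative semidefinite but not definite), so H is neither positive definite, negative definite, nor indefinite. The second-order test alone is inconclusive -> degen.
(Indeed, f is constant along the null direction of H through x*, so x* is not a strict local extremum.)

degen


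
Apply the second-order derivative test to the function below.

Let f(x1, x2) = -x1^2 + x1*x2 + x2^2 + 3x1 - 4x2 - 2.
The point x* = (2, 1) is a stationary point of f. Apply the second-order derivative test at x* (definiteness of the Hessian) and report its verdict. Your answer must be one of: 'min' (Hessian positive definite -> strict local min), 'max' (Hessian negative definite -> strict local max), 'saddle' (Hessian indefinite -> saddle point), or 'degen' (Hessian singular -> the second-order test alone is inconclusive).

Compute the Hessian H = grad^2 f:
  H = [[-2, 1], [1, 2]]
Verify stationarity: grad f(x*) = H x* + g = (0, 0).
Eigenvalues of H: -2.2361, 2.2361.
Eigenvalues have mixed signs, so H is indefinite -> x* is a saddle point.

saddle


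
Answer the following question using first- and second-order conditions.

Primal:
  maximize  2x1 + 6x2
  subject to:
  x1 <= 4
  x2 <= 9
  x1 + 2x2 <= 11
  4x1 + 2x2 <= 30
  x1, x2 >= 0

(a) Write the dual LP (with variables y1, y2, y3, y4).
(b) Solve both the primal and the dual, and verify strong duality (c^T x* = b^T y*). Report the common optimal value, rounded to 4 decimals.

The standard primal-dual pair for 'max c^T x s.t. A x <= b, x >= 0' is:
  Dual:  min b^T y  s.t.  A^T y >= c,  y >= 0.

So the dual LP is:
  minimize  4y1 + 9y2 + 11y3 + 30y4
  subject to:
    y1 + y3 + 4y4 >= 2
    y2 + 2y3 + 2y4 >= 6
    y1, y2, y3, y4 >= 0

Solving the primal: x* = (0, 5.5).
  primal value c^T x* = 33.
Solving the dual: y* = (0, 0, 3, 0).
  dual value b^T y* = 33.
Strong duality: c^T x* = b^T y*. Confirmed.

33


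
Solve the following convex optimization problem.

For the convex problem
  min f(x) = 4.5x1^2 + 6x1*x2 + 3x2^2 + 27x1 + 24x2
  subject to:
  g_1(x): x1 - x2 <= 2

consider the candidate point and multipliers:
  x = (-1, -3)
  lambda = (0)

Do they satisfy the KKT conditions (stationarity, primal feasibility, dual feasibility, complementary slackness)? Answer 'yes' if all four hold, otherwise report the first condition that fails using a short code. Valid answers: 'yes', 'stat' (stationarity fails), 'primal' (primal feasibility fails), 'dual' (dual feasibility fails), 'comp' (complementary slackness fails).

Gradient of f: grad f(x) = Q x + c = (0, 0)
Constraint values g_i(x) = a_i^T x - b_i:
  g_1((-1, -3)) = 0
Stationarity residual: grad f(x) + sum_i lambda_i a_i = (0, 0)
  -> stationarity OK
Primal feasibility (all g_i <= 0): OK
Dual feasibility (all lambda_i >= 0): OK
Complementary slackness (lambda_i * g_i(x) = 0 for all i): OK

Verdict: yes, KKT holds.

yes


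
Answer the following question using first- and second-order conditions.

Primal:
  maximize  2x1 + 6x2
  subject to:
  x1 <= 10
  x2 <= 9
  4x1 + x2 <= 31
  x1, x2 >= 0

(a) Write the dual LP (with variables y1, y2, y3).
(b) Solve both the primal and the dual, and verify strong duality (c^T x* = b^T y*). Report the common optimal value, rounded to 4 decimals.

The standard primal-dual pair for 'max c^T x s.t. A x <= b, x >= 0' is:
  Dual:  min b^T y  s.t.  A^T y >= c,  y >= 0.

So the dual LP is:
  minimize  10y1 + 9y2 + 31y3
  subject to:
    y1 + 4y3 >= 2
    y2 + y3 >= 6
    y1, y2, y3 >= 0

Solving the primal: x* = (5.5, 9).
  primal value c^T x* = 65.
Solving the dual: y* = (0, 5.5, 0.5).
  dual value b^T y* = 65.
Strong duality: c^T x* = b^T y*. Confirmed.

65


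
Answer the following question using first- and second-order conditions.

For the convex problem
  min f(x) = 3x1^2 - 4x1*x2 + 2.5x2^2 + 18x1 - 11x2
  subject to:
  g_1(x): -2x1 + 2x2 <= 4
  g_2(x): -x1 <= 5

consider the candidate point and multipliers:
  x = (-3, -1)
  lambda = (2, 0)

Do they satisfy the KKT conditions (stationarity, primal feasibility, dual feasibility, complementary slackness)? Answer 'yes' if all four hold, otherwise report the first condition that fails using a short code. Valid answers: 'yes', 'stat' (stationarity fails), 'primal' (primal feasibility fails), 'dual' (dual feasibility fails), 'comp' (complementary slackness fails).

Gradient of f: grad f(x) = Q x + c = (4, -4)
Constraint values g_i(x) = a_i^T x - b_i:
  g_1((-3, -1)) = 0
  g_2((-3, -1)) = -2
Stationarity residual: grad f(x) + sum_i lambda_i a_i = (0, 0)
  -> stationarity OK
Primal feasibility (all g_i <= 0): OK
Dual feasibility (all lambda_i >= 0): OK
Complementary slackness (lambda_i * g_i(x) = 0 for all i): OK

Verdict: yes, KKT holds.

yes


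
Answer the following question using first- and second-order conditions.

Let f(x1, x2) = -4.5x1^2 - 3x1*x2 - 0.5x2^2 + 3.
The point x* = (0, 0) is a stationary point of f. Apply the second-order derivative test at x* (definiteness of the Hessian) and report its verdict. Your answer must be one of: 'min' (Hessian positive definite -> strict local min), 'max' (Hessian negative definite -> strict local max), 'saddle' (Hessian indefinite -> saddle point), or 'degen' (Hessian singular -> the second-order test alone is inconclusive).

Compute the Hessian H = grad^2 f:
  H = [[-9, -3], [-3, -1]]
Verify stationarity: grad f(x*) = H x* + g = (0, 0).
Eigenvalues of H: -10, 0.
H has a zero eigenvalue (singular; negative semidefinite but not definite), so H is neither positive definite, negative definite, nor indefinite. The second-order test alone is inconclusive -> degen.
(Indeed, f is constant along the null direction of H through x*, so x* is not a strict local extremum.)

degen


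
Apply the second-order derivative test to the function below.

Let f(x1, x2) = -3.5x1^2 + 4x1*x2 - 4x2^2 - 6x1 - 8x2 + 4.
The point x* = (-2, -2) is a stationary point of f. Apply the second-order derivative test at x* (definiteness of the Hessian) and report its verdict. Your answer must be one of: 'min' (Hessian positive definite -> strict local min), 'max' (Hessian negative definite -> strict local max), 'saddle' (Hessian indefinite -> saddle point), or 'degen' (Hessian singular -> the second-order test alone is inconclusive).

Compute the Hessian H = grad^2 f:
  H = [[-7, 4], [4, -8]]
Verify stationarity: grad f(x*) = H x* + g = (0, 0).
Eigenvalues of H: -11.5311, -3.4689.
Both eigenvalues < 0, so H is negative definite -> x* is a strict local max.

max


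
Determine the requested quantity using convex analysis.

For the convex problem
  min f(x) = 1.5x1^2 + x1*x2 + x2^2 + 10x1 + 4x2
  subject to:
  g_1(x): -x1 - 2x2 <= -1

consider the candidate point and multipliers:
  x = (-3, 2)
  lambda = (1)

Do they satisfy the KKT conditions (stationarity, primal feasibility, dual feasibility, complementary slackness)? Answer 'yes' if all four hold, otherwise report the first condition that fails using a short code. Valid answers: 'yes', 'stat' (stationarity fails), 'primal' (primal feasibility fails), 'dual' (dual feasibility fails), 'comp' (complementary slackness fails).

Gradient of f: grad f(x) = Q x + c = (3, 5)
Constraint values g_i(x) = a_i^T x - b_i:
  g_1((-3, 2)) = 0
Stationarity residual: grad f(x) + sum_i lambda_i a_i = (2, 3)
  -> stationarity FAILS
Primal feasibility (all g_i <= 0): OK
Dual feasibility (all lambda_i >= 0): OK
Complementary slackness (lambda_i * g_i(x) = 0 for all i): OK

Verdict: the first failing condition is stationarity -> stat.

stat


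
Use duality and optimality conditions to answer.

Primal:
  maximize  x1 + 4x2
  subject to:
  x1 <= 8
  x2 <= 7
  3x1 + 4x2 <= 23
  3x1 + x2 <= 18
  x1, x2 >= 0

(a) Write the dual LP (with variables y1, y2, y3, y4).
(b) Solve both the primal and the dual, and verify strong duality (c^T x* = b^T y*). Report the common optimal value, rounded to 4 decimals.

The standard primal-dual pair for 'max c^T x s.t. A x <= b, x >= 0' is:
  Dual:  min b^T y  s.t.  A^T y >= c,  y >= 0.

So the dual LP is:
  minimize  8y1 + 7y2 + 23y3 + 18y4
  subject to:
    y1 + 3y3 + 3y4 >= 1
    y2 + 4y3 + y4 >= 4
    y1, y2, y3, y4 >= 0

Solving the primal: x* = (0, 5.75).
  primal value c^T x* = 23.
Solving the dual: y* = (0, 0, 1, 0).
  dual value b^T y* = 23.
Strong duality: c^T x* = b^T y*. Confirmed.

23


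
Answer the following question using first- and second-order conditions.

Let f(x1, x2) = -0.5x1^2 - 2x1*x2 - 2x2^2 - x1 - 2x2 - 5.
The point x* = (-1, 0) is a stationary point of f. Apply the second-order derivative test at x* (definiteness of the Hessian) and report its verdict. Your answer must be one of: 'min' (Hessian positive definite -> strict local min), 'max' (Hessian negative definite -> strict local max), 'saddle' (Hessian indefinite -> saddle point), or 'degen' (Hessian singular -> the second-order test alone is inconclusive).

Compute the Hessian H = grad^2 f:
  H = [[-1, -2], [-2, -4]]
Verify stationarity: grad f(x*) = H x* + g = (0, 0).
Eigenvalues of H: -5, 0.
H has a zero eigenvalue (singular; negative semidefinite but not definite), so H is neither positive definite, negative definite, nor indefinite. The second-order test alone is inconclusive -> degen.
(Indeed, f is constant along the null direction of H through x*, so x* is not a strict local extremum.)

degen


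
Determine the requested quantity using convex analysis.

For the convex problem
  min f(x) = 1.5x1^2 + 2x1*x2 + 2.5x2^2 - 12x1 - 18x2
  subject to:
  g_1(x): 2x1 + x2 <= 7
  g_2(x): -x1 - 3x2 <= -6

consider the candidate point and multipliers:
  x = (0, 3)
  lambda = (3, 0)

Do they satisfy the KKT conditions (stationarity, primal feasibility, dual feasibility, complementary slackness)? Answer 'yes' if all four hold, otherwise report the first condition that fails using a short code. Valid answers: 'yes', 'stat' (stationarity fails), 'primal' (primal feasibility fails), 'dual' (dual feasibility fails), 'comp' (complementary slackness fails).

Gradient of f: grad f(x) = Q x + c = (-6, -3)
Constraint values g_i(x) = a_i^T x - b_i:
  g_1((0, 3)) = -4
  g_2((0, 3)) = -3
Stationarity residual: grad f(x) + sum_i lambda_i a_i = (0, 0)
  -> stationarity OK
Primal feasibility (all g_i <= 0): OK
Dual feasibility (all lambda_i >= 0): OK
Complementary slackness (lambda_i * g_i(x) = 0 for all i): FAILS

Verdict: the first failing condition is complementary_slackness -> comp.

comp


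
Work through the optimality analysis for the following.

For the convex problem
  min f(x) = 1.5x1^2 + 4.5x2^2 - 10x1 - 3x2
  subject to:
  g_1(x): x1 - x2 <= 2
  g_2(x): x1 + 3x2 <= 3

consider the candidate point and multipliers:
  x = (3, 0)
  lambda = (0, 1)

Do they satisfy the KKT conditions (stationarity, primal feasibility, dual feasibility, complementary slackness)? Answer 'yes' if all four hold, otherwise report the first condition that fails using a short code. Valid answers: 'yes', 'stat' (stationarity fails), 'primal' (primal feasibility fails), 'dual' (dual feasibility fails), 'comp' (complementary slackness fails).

Gradient of f: grad f(x) = Q x + c = (-1, -3)
Constraint values g_i(x) = a_i^T x - b_i:
  g_1((3, 0)) = 1
  g_2((3, 0)) = 0
Stationarity residual: grad f(x) + sum_i lambda_i a_i = (0, 0)
  -> stationarity OK
Primal feasibility (all g_i <= 0): FAILS
Dual feasibility (all lambda_i >= 0): OK
Complementary slackness (lambda_i * g_i(x) = 0 for all i): OK

Verdict: the first failing condition is primal_feasibility -> primal.

primal
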